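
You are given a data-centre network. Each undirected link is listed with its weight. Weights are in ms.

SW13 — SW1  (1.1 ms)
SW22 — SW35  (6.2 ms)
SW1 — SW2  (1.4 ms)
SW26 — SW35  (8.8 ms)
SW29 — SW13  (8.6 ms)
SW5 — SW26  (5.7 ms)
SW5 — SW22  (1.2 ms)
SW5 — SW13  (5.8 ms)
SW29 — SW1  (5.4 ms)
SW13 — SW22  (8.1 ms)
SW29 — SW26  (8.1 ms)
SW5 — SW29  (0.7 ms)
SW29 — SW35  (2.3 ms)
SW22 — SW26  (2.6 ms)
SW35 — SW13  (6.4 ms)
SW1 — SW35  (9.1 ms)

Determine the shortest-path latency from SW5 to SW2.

Compare a few routes:
SW5 - SW29 - SW1 - SW2: 0.7+5.4+1.4 = 7.5
SW5 - SW29 - SW13 - SW1 - SW2: 0.7+8.6+1.1+1.4 = 11.8
SW5 - SW13 - SW1 - SW2: 5.8+1.1+1.4 = 8.3
Cheapest is SW5 - SW29 - SW1 - SW2 at 7.5 ms.

7.5 ms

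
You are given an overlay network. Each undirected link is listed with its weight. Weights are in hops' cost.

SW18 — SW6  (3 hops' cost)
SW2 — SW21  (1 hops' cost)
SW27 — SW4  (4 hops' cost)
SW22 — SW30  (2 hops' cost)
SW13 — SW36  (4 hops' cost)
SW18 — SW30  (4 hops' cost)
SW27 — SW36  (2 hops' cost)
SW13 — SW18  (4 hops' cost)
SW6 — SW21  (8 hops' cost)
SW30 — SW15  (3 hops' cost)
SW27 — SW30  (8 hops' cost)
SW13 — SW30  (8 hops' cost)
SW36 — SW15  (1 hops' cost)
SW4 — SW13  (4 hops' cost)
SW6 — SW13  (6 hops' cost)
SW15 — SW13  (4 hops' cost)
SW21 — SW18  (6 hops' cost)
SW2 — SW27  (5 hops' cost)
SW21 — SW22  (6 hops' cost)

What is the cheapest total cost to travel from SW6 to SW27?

12 hops' cost

Settle nodes by increasing distance from SW6:
SW6: 0
SW18: 3  (via SW6)
SW13: 6  (via SW6)
SW30: 7  (via SW18)
SW21: 8  (via SW6)
SW22: 9  (via SW30)
SW2: 9  (via SW21)
SW4: 10  (via SW13)
SW15: 10  (via SW13)
SW36: 10  (via SW13)
SW27: 12  (via SW36)
Shortest route: SW6 → SW13 → SW36 → SW27 = 12 hops' cost.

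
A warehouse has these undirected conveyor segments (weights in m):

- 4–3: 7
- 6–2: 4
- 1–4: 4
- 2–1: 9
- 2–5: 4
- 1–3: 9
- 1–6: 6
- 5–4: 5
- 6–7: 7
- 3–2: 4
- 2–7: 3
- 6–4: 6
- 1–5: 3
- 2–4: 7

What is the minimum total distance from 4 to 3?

Settle nodes by increasing distance from 4:
4: 0
1: 4  (via 4)
5: 5  (via 4)
6: 6  (via 4)
2: 7  (via 4)
3: 7  (via 4)
Shortest route: 4 → 3 = 7 m.

7 m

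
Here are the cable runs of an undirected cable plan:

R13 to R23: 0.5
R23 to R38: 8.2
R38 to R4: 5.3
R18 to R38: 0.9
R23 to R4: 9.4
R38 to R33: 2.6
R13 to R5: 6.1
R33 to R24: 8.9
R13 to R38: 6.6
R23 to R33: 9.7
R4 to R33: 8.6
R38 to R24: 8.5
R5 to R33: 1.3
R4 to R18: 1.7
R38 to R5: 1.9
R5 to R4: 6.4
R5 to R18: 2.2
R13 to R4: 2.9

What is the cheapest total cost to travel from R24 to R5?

Enumerating some paths:
R24 → R33 → R5: 8.9+1.3 = 10.2
R24 → R38 → R18 → R5: 8.5+0.9+2.2 = 11.6
R24 → R38 → R5: 8.5+1.9 = 10.4
R24 → R38 → R33 → R5: 8.5+2.6+1.3 = 12.4
The minimum is 10.2 via R24 → R33 → R5.

10.2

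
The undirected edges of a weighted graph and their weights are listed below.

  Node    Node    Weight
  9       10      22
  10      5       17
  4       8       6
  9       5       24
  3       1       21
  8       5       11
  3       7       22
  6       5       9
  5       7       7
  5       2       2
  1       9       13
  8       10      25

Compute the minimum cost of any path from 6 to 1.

46

Compare a few routes:
6 → 5 → 10 → 9 → 1: 9+17+22+13 = 61
6 → 5 → 9 → 1: 9+24+13 = 46
6 → 5 → 7 → 3 → 1: 9+7+22+21 = 59
The minimum is 46 via 6 → 5 → 9 → 1.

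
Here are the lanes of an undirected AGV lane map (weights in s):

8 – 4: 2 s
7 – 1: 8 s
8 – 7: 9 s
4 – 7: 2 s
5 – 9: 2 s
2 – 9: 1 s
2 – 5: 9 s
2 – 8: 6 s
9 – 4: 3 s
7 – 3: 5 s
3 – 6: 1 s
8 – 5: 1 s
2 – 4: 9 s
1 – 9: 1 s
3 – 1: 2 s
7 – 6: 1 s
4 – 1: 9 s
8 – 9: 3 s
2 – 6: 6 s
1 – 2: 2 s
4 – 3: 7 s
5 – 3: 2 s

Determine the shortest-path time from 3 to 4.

4 s

Candidate routes:
3 - 5 - 8 - 4: 2+1+2 = 5
3 - 1 - 9 - 4: 2+1+3 = 6
3 - 7 - 4: 5+2 = 7
3 - 6 - 7 - 4: 1+1+2 = 4
The minimum is 4 s via 3 - 6 - 7 - 4.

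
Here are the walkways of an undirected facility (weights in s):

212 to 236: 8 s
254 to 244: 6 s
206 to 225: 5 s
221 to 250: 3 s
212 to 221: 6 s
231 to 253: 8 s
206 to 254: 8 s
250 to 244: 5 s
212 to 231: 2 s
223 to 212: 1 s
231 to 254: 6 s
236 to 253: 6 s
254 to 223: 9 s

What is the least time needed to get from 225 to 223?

22 s

Settle nodes by increasing distance from 225:
225: 0
206: 5  (via 225)
254: 13  (via 206)
231: 19  (via 254)
244: 19  (via 254)
212: 21  (via 231)
223: 22  (via 254)
Shortest route: 225–206–254–223 = 22 s.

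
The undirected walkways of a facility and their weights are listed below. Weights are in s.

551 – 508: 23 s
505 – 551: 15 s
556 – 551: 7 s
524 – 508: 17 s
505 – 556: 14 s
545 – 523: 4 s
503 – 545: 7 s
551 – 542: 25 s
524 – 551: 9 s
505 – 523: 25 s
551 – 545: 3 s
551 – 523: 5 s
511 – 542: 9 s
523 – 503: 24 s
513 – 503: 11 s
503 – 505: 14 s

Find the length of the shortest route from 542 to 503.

35 s

Shortest distances from 542:
542: 0
511: 9  (via 542)
551: 25  (via 542)
545: 28  (via 551)
523: 30  (via 551)
556: 32  (via 551)
524: 34  (via 551)
503: 35  (via 545)
Shortest route: 542 → 551 → 545 → 503 = 35 s.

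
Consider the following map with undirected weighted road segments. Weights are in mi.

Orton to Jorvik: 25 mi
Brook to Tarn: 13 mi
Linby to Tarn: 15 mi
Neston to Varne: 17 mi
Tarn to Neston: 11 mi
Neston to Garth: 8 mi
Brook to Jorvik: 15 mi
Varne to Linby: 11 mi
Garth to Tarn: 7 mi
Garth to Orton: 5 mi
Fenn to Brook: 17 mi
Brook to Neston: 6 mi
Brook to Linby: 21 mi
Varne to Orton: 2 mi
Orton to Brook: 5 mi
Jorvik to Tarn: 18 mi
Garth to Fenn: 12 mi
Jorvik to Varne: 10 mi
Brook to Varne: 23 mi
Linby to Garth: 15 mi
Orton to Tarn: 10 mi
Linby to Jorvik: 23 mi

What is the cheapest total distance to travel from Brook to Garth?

Enumerating some paths:
Brook → Orton → Tarn → Garth: 5+10+7 = 22
Brook → Tarn → Garth: 13+7 = 20
Brook → Orton → Garth: 5+5 = 10
Brook → Neston → Garth: 6+8 = 14
Cheapest is Brook → Orton → Garth at 10 mi.

10 mi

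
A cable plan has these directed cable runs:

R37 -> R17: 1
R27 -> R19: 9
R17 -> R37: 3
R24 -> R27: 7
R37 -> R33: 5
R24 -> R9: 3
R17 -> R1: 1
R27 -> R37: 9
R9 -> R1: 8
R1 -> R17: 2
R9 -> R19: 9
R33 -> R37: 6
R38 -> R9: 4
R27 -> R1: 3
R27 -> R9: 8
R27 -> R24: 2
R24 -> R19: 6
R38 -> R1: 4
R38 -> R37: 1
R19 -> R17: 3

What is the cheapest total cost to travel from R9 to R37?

Candidate routes:
R9–R19–R17–R37: 9+3+3 = 15
R9–R1–R17–R37: 8+2+3 = 13
Cheapest is R9–R1–R17–R37 at 13.

13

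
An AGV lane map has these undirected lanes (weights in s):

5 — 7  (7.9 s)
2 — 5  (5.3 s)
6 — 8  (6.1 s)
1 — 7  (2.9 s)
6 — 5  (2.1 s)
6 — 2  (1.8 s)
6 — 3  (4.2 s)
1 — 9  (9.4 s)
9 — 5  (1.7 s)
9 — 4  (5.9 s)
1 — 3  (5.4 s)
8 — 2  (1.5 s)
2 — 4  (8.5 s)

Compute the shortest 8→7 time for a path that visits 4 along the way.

Best 8 to 4: 8–2–4 costing 10
Shortest 4→7: 4–9–5–7 = 15.5
Total via 4: 10 + 15.5 = 25.5 s.

25.5 s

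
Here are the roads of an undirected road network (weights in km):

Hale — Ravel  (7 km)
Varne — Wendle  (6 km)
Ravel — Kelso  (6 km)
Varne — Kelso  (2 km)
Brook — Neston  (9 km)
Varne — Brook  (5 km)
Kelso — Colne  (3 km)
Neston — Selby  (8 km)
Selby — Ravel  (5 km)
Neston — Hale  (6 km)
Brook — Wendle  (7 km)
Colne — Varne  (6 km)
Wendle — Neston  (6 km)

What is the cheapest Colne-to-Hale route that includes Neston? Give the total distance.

Shortest Colne→Neston: Colne–Kelso–Varne–Wendle–Neston = 17
Best Neston to Hale: Neston–Hale costing 6
Total via Neston: 17 + 6 = 23 km.

23 km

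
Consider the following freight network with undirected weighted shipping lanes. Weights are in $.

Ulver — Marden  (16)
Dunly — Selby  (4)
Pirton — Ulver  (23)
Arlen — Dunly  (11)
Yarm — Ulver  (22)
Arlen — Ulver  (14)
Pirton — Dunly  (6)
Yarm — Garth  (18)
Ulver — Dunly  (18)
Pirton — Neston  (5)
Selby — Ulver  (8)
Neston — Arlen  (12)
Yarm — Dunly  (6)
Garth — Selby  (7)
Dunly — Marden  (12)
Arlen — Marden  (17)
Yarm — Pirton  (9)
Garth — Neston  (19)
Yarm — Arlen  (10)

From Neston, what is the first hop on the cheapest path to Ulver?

Candidate routes:
Neston–Pirton–Dunly–Selby–Ulver: 5+6+4+8 = 23
Neston–Arlen–Ulver: 12+14 = 26
Cheapest is Neston–Pirton–Dunly–Selby–Ulver at $23.
So from Neston the first move is to Pirton.

Pirton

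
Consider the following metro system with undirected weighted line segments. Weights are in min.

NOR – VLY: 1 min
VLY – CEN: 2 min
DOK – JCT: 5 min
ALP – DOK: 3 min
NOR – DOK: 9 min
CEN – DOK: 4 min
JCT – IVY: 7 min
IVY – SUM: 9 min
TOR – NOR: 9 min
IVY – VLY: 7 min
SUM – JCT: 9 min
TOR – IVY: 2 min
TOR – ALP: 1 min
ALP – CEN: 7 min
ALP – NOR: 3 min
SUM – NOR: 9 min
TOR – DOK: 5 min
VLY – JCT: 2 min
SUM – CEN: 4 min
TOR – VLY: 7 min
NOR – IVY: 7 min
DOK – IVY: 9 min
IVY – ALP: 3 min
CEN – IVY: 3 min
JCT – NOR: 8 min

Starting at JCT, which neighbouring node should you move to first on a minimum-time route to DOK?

Compare a few routes:
JCT → VLY → CEN → DOK: 2+2+4 = 8
JCT → VLY → NOR → ALP → DOK: 2+1+3+3 = 9
JCT → DOK: 5 = 5
The minimum is 5 min via JCT → DOK.
So from JCT the first move is to DOK.

DOK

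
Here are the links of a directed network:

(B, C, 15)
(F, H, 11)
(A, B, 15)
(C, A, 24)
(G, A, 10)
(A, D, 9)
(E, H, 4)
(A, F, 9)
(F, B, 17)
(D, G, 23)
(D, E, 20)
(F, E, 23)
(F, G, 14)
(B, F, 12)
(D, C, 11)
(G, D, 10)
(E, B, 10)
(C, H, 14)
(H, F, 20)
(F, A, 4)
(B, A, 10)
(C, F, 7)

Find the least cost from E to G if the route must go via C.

46

Shortest E→C: E–B–C = 25
Shortest C→G: C–F–G = 21
Total via C: 25 + 21 = 46.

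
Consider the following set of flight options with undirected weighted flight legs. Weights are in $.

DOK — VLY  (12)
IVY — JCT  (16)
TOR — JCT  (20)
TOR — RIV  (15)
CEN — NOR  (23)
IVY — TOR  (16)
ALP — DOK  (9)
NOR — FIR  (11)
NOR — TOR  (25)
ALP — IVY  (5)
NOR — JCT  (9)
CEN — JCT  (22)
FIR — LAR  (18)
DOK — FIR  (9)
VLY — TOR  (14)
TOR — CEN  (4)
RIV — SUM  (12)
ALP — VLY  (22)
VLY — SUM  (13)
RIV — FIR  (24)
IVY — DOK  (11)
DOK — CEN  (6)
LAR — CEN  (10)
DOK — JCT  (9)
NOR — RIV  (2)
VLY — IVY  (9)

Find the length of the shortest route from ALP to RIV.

Shortest distances from ALP:
ALP: 0
IVY: 5  (via ALP)
DOK: 9  (via ALP)
VLY: 14  (via IVY)
CEN: 15  (via DOK)
JCT: 18  (via DOK)
FIR: 18  (via DOK)
TOR: 19  (via CEN)
LAR: 25  (via CEN)
SUM: 27  (via VLY)
NOR: 27  (via JCT)
RIV: 29  (via NOR)
Shortest route: ALP → DOK → JCT → NOR → RIV = $29.

$29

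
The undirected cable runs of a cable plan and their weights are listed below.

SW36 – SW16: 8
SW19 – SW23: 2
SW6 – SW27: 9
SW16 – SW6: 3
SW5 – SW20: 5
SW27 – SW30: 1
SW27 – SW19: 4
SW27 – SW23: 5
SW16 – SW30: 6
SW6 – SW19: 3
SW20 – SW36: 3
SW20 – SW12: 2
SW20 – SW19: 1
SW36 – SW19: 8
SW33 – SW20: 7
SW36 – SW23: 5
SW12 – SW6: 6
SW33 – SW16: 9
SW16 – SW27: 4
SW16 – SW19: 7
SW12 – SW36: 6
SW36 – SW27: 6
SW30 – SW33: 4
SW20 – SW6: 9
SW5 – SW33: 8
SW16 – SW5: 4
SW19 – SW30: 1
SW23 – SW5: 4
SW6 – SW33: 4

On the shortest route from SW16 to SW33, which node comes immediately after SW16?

Compare a few routes:
SW16 - SW27 - SW30 - SW33: 4+1+4 = 9
SW16 - SW33: 9 = 9
SW16 - SW6 - SW33: 3+4 = 7
SW16 - SW30 - SW33: 6+4 = 10
Cheapest is SW16 - SW6 - SW33 at 7.
So from SW16 the first move is to SW6.

SW6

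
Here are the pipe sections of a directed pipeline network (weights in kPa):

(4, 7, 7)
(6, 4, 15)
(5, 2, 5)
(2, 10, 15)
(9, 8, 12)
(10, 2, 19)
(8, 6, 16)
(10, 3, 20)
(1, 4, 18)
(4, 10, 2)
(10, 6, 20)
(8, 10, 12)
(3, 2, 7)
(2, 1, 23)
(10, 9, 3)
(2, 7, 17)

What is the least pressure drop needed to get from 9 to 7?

Enumerating some paths:
9 → 8 → 10 → 2 → 7: 12+12+19+17 = 60
9 → 8 → 6 → 4 → 7: 12+16+15+7 = 50
Cheapest is 9 → 8 → 6 → 4 → 7 at 50 kPa.

50 kPa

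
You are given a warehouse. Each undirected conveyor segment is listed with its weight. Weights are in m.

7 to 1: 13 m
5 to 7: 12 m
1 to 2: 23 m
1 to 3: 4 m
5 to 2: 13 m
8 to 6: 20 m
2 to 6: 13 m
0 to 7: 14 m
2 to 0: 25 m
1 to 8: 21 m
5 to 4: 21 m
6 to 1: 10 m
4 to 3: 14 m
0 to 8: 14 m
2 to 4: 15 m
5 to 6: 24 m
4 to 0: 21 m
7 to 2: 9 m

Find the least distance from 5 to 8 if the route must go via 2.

46 m

Shortest 5→2: 5–2 = 13
Shortest 2→8: 2–6–8 = 33
Total via 2: 13 + 33 = 46 m.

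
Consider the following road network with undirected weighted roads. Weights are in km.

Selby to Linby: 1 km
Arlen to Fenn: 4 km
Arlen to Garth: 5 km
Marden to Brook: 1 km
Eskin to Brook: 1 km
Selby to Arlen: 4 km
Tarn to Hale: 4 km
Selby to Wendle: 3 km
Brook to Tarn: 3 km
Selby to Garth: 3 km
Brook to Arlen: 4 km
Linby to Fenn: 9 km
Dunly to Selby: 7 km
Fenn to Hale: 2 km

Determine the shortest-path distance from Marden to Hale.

8 km

Enumerating some paths:
Marden → Brook → Tarn → Hale: 1+3+4 = 8
Marden → Brook → Arlen → Fenn → Hale: 1+4+4+2 = 11
The minimum is 8 km via Marden → Brook → Tarn → Hale.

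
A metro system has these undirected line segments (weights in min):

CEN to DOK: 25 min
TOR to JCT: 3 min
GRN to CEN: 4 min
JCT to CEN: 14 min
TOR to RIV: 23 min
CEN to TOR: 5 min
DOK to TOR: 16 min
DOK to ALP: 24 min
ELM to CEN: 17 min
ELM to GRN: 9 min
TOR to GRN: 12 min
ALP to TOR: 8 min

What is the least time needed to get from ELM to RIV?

41 min

Settle nodes by increasing distance from ELM:
ELM: 0
GRN: 9  (via ELM)
CEN: 13  (via GRN)
TOR: 18  (via CEN)
JCT: 21  (via TOR)
ALP: 26  (via TOR)
DOK: 34  (via TOR)
RIV: 41  (via TOR)
Shortest route: ELM–GRN–CEN–TOR–RIV = 41 min.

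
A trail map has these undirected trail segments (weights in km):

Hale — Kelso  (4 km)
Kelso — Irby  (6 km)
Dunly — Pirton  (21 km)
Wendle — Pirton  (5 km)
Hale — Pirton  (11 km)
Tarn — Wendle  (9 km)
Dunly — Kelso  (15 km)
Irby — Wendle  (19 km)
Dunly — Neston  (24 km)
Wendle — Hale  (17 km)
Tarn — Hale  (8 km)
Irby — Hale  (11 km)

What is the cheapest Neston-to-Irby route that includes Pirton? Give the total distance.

66 km

Best Neston to Pirton: Neston → Dunly → Pirton costing 45
Best Pirton to Irby: Pirton → Hale → Kelso → Irby costing 21
Total via Pirton: 45 + 21 = 66 km.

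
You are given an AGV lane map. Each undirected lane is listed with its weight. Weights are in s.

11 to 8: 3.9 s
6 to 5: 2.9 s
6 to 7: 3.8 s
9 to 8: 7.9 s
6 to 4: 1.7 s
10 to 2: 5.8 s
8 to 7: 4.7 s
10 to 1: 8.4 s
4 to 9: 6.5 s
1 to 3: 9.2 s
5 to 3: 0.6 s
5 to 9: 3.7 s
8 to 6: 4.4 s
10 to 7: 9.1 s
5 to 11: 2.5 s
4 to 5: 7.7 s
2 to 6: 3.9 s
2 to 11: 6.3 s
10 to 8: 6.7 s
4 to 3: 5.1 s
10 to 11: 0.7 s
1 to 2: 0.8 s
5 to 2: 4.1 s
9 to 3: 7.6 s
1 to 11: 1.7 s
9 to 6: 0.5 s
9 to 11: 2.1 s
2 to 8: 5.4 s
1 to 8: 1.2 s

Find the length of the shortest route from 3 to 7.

Enumerating some paths:
3 - 5 - 9 - 6 - 7: 0.6+3.7+0.5+3.8 = 8.6
3 - 5 - 6 - 7: 0.6+2.9+3.8 = 7.3
3 - 5 - 11 - 9 - 6 - 7: 0.6+2.5+2.1+0.5+3.8 = 9.5
The minimum is 7.3 s via 3 - 5 - 6 - 7.

7.3 s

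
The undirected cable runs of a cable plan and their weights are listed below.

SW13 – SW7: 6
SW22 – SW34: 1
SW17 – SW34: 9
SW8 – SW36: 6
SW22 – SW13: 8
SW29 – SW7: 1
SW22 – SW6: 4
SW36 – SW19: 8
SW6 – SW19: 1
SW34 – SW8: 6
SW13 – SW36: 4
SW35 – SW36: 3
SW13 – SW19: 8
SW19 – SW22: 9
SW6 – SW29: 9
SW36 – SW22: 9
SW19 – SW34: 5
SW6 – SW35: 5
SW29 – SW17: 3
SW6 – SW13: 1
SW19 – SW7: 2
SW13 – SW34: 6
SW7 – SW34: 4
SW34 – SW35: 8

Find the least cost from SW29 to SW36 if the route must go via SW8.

Best SW29 to SW8: SW29 → SW7 → SW34 → SW8 costing 11
Best SW8 to SW36: SW8 → SW36 costing 6
Total via SW8: 11 + 6 = 17.

17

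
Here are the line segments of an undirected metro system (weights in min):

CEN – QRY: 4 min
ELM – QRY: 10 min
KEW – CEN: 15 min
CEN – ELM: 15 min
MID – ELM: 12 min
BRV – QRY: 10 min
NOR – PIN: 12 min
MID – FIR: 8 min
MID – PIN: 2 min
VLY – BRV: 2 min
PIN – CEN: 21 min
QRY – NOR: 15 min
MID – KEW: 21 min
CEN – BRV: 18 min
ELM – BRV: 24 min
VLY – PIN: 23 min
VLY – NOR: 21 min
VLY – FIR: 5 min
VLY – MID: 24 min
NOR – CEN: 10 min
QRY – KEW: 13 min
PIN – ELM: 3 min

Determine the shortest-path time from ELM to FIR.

Compare a few routes:
ELM–QRY–BRV–VLY–FIR: 10+10+2+5 = 27
ELM–PIN–MID–FIR: 3+2+8 = 13
ELM–MID–FIR: 12+8 = 20
ELM–BRV–VLY–FIR: 24+2+5 = 31
The minimum is 13 min via ELM–PIN–MID–FIR.

13 min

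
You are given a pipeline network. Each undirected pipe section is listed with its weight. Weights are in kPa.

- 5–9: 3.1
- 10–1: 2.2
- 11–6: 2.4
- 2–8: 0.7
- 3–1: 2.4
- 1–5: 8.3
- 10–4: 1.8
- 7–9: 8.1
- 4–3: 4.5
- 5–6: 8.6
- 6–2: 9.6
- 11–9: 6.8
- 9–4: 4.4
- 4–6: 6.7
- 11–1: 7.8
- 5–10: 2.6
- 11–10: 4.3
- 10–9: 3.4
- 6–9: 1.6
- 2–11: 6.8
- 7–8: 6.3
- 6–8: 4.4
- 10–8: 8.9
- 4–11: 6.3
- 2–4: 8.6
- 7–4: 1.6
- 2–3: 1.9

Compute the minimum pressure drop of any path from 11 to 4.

6.1 kPa

Compare a few routes:
11 → 10 → 4: 4.3+1.8 = 6.1
11 → 4: 6.3 = 6.3
11 → 6 → 4: 2.4+6.7 = 9.1
11 → 6 → 9 → 4: 2.4+1.6+4.4 = 8.4
The minimum is 6.1 kPa via 11 → 10 → 4.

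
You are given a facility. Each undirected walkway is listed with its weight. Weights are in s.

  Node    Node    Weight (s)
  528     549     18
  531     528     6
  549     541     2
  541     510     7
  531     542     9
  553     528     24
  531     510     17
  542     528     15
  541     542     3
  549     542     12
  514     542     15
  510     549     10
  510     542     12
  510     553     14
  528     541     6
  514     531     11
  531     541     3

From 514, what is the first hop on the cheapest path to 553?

531

Enumerating some paths:
514 → 531 → 541 → 510 → 553: 11+3+7+14 = 35
514 → 542 → 541 → 510 → 553: 15+3+7+14 = 39
The minimum is 35 s via 514 → 531 → 541 → 510 → 553.
So from 514 the first move is to 531.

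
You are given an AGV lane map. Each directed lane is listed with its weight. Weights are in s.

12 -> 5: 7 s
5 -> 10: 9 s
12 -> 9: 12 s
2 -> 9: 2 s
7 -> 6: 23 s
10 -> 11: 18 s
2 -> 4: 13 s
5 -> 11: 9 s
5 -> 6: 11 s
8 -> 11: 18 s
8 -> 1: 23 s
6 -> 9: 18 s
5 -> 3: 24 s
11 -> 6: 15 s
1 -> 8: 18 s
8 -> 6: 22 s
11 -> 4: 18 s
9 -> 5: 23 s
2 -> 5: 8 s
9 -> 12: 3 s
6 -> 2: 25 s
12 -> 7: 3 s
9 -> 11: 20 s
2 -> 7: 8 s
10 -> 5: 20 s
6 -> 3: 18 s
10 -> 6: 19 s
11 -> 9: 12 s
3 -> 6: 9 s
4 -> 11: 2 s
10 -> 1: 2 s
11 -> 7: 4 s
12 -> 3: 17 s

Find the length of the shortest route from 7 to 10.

Enumerating some paths:
7–6–9–5–10: 23+18+23+9 = 73
7–6–2–9–12–5–10: 23+25+2+3+7+9 = 69
7–6–9–12–5–10: 23+18+3+7+9 = 60
7–6–2–5–10: 23+25+8+9 = 65
Cheapest is 7–6–9–12–5–10 at 60 s.

60 s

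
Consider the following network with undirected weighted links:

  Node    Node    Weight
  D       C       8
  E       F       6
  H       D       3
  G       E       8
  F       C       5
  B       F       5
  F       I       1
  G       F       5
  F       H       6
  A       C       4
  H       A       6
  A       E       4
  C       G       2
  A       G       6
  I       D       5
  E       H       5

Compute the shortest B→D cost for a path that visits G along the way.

Shortest B→G: B → F → G = 10
Shortest G→D: G → C → D = 10
Total via G: 10 + 10 = 20.

20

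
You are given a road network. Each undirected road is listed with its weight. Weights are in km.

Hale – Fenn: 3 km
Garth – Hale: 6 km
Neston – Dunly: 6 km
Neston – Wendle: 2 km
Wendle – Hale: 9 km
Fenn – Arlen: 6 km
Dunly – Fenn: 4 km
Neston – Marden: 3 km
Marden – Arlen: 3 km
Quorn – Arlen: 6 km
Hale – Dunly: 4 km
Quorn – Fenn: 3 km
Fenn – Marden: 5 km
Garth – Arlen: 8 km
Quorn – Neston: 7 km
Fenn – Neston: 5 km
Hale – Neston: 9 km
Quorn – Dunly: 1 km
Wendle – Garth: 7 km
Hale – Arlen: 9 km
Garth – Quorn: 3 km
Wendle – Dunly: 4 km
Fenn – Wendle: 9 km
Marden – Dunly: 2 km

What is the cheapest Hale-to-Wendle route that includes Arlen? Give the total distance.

17 km

Best Hale to Arlen: Hale–Arlen costing 9
Shortest Arlen→Wendle: Arlen–Marden–Neston–Wendle = 8
Total via Arlen: 9 + 8 = 17 km.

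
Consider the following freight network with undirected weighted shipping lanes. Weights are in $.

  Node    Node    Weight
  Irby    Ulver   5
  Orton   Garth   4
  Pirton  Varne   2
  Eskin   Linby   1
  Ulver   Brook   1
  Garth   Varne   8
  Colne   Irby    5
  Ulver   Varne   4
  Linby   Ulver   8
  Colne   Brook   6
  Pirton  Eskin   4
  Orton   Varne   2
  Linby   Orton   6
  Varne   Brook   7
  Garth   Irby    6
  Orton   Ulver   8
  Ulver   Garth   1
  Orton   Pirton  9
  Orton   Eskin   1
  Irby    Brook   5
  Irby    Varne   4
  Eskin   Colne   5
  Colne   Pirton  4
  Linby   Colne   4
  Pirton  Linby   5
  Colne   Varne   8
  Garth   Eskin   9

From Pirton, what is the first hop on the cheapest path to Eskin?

Eskin

Candidate routes:
Pirton - Varne - Orton - Eskin: 2+2+1 = 5
Pirton - Eskin: 4 = 4
Pirton - Linby - Eskin: 5+1 = 6
Cheapest is Pirton - Eskin at $4.
So from Pirton the first move is to Eskin.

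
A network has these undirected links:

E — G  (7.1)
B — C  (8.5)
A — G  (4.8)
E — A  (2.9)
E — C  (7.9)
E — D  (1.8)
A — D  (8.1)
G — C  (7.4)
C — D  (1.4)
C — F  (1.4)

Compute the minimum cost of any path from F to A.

Shortest distances from F:
F: 0
C: 1.4  (via F)
D: 2.8  (via C)
E: 4.6  (via D)
A: 7.5  (via E)
Shortest route: F → C → D → E → A = 7.5.

7.5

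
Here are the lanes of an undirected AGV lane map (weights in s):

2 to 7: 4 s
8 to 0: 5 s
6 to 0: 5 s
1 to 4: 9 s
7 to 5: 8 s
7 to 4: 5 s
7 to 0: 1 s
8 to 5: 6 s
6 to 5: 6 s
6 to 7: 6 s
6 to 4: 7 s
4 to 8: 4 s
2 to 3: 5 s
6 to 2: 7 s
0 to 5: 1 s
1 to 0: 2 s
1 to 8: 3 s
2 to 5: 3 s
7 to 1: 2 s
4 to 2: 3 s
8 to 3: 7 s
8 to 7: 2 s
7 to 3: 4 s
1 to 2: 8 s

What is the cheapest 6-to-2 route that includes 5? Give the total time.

Shortest 6→5: 6 → 5 = 6
Shortest 5→2: 5 → 2 = 3
Total via 5: 6 + 3 = 9 s.

9 s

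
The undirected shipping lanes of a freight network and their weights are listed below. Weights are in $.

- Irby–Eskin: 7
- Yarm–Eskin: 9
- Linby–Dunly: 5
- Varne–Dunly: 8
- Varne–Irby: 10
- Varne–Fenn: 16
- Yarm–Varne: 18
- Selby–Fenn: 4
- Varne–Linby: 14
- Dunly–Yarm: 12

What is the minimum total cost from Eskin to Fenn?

Running Dijkstra from Eskin:
Eskin: 0
Irby: 7  (via Eskin)
Yarm: 9  (via Eskin)
Varne: 17  (via Irby)
Dunly: 21  (via Yarm)
Linby: 26  (via Dunly)
Fenn: 33  (via Varne)
Shortest route: Eskin → Irby → Varne → Fenn = $33.

$33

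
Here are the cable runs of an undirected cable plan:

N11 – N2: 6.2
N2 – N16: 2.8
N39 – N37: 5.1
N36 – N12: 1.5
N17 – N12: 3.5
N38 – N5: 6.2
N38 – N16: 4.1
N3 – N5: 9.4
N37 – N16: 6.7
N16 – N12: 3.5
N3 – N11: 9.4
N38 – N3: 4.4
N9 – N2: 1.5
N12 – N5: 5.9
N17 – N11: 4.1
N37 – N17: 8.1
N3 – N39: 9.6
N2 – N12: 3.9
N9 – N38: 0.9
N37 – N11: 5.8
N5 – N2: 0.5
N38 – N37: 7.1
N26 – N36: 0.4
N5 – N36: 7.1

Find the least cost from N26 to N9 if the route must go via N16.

Best N26 to N16: N26 → N36 → N12 → N16 costing 5.4
Shortest N16→N9: N16 → N2 → N9 = 4.3
Total via N16: 5.4 + 4.3 = 9.7.

9.7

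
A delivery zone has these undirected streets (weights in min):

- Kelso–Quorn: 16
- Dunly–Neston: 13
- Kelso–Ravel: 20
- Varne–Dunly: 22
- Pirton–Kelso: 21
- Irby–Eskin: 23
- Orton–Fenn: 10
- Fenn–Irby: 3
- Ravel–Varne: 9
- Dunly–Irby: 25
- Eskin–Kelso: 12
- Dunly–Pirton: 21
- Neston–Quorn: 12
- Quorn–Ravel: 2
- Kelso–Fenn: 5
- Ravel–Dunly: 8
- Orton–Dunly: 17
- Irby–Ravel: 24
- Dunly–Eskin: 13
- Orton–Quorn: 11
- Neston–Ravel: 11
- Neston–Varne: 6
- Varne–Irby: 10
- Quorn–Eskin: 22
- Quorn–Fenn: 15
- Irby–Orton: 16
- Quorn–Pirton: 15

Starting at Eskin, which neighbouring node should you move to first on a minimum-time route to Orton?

Candidate routes:
Eskin → Dunly → Orton: 13+17 = 30
Eskin → Quorn → Orton: 22+11 = 33
Eskin → Kelso → Fenn → Orton: 12+5+10 = 27
Cheapest is Eskin → Kelso → Fenn → Orton at 27 min.
So from Eskin the first move is to Kelso.

Kelso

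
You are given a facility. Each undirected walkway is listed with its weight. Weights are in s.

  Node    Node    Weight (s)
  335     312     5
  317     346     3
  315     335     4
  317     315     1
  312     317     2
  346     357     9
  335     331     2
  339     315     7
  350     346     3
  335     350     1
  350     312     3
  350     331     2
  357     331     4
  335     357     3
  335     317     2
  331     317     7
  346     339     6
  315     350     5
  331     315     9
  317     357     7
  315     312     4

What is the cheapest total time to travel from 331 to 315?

5 s

Compare a few routes:
331 → 335 → 317 → 315: 2+2+1 = 5
331 → 335 → 315: 2+4 = 6
331 → 350 → 335 → 317 → 315: 2+1+2+1 = 6
The minimum is 5 s via 331 → 335 → 317 → 315.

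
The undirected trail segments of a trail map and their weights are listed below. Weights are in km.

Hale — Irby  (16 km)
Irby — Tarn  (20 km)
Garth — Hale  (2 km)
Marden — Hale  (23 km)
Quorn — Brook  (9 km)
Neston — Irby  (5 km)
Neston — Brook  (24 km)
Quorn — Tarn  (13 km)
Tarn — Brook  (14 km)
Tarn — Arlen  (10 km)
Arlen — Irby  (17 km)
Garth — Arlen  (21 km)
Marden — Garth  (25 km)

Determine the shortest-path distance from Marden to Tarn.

Shortest distances from Marden:
Marden: 0
Hale: 23  (via Marden)
Garth: 25  (via Marden)
Irby: 39  (via Hale)
Neston: 44  (via Irby)
Arlen: 46  (via Garth)
Tarn: 56  (via Arlen)
Shortest route: Marden → Garth → Arlen → Tarn = 56 km.

56 km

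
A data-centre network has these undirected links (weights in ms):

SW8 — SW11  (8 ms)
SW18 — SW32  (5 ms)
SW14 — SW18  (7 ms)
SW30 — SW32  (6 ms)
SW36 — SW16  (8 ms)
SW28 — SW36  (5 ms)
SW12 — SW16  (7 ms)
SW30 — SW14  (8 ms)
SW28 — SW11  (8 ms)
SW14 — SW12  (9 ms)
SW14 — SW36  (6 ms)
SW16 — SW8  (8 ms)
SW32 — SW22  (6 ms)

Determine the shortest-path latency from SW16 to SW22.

32 ms

Candidate routes:
SW16 → SW36 → SW14 → SW30 → SW32 → SW22: 8+6+8+6+6 = 34
SW16 → SW12 → SW14 → SW18 → SW32 → SW22: 7+9+7+5+6 = 34
SW16 → SW36 → SW14 → SW18 → SW32 → SW22: 8+6+7+5+6 = 32
SW16 → SW12 → SW14 → SW30 → SW32 → SW22: 7+9+8+6+6 = 36
The minimum is 32 ms via SW16 → SW36 → SW14 → SW18 → SW32 → SW22.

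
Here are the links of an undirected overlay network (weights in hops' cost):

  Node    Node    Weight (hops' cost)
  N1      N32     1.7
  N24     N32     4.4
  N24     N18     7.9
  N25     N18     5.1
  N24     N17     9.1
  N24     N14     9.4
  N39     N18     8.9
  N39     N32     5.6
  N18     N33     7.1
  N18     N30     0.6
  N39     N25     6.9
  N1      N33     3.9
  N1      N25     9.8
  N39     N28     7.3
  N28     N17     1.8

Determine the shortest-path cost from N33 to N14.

Shortest distances from N33:
N33: 0
N1: 3.9  (via N33)
N32: 5.6  (via N1)
N18: 7.1  (via N33)
N30: 7.7  (via N18)
N24: 10  (via N32)
N39: 11.2  (via N32)
N25: 12.2  (via N18)
N28: 18.5  (via N39)
N17: 19.1  (via N24)
N14: 19.4  (via N24)
Shortest route: N33 → N1 → N32 → N24 → N14 = 19.4 hops' cost.

19.4 hops' cost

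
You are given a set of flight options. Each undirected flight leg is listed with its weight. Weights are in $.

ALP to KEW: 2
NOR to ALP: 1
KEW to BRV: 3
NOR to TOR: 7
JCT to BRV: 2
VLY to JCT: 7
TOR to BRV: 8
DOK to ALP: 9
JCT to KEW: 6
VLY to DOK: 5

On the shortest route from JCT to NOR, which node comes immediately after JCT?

Compare a few routes:
JCT–KEW–ALP–NOR: 6+2+1 = 9
JCT–BRV–KEW–ALP–NOR: 2+3+2+1 = 8
JCT–BRV–TOR–NOR: 2+8+7 = 17
The minimum is $8 via JCT–BRV–KEW–ALP–NOR.
So from JCT the first move is to BRV.

BRV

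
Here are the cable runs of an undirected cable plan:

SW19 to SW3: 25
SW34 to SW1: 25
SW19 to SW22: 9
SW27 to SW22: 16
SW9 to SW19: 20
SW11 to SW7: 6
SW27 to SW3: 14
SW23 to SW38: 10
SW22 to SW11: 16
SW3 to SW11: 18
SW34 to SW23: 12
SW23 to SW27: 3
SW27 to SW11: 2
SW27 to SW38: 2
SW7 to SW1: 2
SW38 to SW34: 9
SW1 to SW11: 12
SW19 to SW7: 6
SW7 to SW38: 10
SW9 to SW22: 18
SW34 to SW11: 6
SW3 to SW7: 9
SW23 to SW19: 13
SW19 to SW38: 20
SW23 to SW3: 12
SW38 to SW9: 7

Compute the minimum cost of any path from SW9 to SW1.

19

Settle nodes by increasing distance from SW9:
SW9: 0
SW38: 7  (via SW9)
SW27: 9  (via SW38)
SW11: 11  (via SW27)
SW23: 12  (via SW27)
SW34: 16  (via SW38)
SW7: 17  (via SW38)
SW22: 18  (via SW9)
SW1: 19  (via SW7)
Shortest route: SW9–SW38–SW7–SW1 = 19.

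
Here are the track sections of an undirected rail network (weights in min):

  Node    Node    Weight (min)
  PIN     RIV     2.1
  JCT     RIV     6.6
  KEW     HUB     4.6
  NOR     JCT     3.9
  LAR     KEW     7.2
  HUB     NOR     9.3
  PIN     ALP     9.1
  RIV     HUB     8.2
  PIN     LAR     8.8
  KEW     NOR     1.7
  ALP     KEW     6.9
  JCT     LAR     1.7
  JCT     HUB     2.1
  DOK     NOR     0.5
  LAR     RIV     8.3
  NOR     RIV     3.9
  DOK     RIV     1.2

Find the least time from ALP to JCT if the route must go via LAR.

15.8 min

Shortest ALP→LAR: ALP–KEW–LAR = 14.1
Best LAR to JCT: LAR–JCT costing 1.7
Total via LAR: 14.1 + 1.7 = 15.8 min.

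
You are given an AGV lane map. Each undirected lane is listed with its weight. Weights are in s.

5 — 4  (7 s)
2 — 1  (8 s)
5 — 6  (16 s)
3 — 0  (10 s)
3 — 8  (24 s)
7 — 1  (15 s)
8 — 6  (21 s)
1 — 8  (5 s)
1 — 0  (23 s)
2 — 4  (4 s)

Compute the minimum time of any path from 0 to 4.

Compare a few routes:
0 - 3 - 8 - 6 - 5 - 4: 10+24+21+16+7 = 78
0 - 3 - 8 - 1 - 2 - 4: 10+24+5+8+4 = 51
0 - 1 - 8 - 6 - 5 - 4: 23+5+21+16+7 = 72
0 - 1 - 2 - 4: 23+8+4 = 35
The minimum is 35 s via 0 - 1 - 2 - 4.

35 s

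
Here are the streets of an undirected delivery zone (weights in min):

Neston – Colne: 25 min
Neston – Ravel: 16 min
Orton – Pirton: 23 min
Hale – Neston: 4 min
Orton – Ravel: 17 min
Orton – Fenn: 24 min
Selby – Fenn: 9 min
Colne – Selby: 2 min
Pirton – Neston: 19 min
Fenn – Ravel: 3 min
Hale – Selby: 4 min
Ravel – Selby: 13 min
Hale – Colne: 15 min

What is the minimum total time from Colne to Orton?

Enumerating some paths:
Colne → Selby → Ravel → Fenn → Orton: 2+13+3+24 = 42
Colne → Selby → Fenn → Ravel → Orton: 2+9+3+17 = 31
Colne → Selby → Ravel → Orton: 2+13+17 = 32
Colne → Selby → Fenn → Orton: 2+9+24 = 35
The minimum is 31 min via Colne → Selby → Fenn → Ravel → Orton.

31 min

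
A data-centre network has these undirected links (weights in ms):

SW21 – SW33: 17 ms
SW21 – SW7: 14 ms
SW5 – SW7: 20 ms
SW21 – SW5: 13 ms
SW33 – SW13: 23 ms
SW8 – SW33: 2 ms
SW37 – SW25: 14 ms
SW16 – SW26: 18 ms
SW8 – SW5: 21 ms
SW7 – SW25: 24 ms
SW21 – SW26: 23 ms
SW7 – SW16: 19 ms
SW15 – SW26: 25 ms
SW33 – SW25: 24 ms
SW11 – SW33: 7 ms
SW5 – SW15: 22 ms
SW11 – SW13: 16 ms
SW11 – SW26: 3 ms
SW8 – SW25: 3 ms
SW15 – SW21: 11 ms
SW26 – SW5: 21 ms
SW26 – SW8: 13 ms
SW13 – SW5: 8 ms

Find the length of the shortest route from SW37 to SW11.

26 ms

Enumerating some paths:
SW37–SW25–SW33–SW11: 14+24+7 = 45
SW37–SW25–SW8–SW26–SW11: 14+3+13+3 = 33
SW37–SW25–SW8–SW33–SW11: 14+3+2+7 = 26
Cheapest is SW37–SW25–SW8–SW33–SW11 at 26 ms.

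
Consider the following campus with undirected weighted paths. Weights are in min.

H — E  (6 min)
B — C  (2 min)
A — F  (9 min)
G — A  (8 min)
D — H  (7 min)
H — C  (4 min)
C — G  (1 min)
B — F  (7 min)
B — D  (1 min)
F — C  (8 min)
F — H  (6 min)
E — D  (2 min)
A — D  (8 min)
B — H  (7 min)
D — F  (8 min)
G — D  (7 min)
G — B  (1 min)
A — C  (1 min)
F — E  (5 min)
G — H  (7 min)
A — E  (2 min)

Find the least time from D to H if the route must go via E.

8 min

Best D to E: D → E costing 2
Shortest E→H: E → H = 6
Total via E: 2 + 6 = 8 min.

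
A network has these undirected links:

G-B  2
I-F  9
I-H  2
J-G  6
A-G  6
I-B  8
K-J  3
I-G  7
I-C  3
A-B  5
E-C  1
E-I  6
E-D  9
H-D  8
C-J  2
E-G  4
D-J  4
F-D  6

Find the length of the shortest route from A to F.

22

Candidate routes:
A - B - G - I - F: 5+2+7+9 = 23
A - B - I - F: 5+8+9 = 22
Cheapest is A - B - I - F at 22.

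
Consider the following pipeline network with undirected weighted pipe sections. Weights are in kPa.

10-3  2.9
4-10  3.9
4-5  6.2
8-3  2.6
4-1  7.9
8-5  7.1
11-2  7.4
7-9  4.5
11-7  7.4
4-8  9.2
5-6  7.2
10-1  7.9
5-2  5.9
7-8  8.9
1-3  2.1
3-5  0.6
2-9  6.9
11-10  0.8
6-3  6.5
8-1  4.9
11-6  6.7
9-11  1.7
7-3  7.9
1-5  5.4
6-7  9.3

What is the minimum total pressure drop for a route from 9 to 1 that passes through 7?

Best 9 to 7: 9–7 costing 4.5
Best 7 to 1: 7–3–1 costing 10
Total via 7: 4.5 + 10 = 14.5 kPa.

14.5 kPa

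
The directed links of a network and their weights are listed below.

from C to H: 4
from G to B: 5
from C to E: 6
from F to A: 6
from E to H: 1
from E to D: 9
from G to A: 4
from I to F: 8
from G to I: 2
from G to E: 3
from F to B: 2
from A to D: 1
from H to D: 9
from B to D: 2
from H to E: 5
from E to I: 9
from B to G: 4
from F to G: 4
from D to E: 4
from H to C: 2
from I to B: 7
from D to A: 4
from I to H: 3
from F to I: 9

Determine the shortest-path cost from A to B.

21

Settle nodes by increasing distance from A:
A: 0
D: 1  (via A)
E: 5  (via D)
H: 6  (via E)
C: 8  (via H)
I: 14  (via E)
B: 21  (via I)
Shortest route: A–D–E–I–B = 21.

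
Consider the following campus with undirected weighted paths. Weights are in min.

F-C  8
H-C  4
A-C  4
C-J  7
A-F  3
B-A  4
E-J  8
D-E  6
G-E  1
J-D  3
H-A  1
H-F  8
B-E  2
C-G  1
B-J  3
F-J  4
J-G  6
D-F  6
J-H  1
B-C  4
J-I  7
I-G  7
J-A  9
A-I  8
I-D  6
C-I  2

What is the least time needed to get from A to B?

Enumerating some paths:
A–B: 4 = 4
A–H–J–B: 1+1+3 = 5
The minimum is 4 min via A–B.

4 min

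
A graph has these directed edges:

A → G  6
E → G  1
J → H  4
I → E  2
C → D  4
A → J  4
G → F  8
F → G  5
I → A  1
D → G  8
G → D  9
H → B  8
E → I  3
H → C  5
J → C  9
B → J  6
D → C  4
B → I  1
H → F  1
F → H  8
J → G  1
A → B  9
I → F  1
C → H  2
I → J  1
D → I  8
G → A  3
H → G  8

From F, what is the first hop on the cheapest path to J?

Compare a few routes:
F → G → A → J: 5+3+4 = 12
F → H → B → I → J: 8+8+1+1 = 18
F → G → A → B → I → J: 5+3+9+1+1 = 19
The minimum is 12 via F → G → A → J.
So from F the first move is to G.

G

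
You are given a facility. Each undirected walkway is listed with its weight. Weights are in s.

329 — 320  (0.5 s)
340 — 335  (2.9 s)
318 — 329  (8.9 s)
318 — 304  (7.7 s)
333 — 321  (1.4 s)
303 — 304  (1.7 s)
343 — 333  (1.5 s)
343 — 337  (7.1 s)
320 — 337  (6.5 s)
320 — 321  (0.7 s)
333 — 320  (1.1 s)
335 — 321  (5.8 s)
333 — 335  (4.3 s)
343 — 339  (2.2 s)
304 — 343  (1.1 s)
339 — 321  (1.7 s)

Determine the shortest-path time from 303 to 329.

Settle nodes by increasing distance from 303:
303: 0
304: 1.7  (via 303)
343: 2.8  (via 304)
333: 4.3  (via 343)
339: 5  (via 343)
320: 5.4  (via 333)
321: 5.7  (via 333)
329: 5.9  (via 320)
Shortest route: 303 → 304 → 343 → 333 → 320 → 329 = 5.9 s.

5.9 s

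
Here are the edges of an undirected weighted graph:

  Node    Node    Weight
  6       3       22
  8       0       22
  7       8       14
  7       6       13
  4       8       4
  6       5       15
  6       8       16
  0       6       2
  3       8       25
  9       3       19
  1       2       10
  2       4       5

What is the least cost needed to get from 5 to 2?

Candidate routes:
5 → 6 → 3 → 8 → 4 → 2: 15+22+25+4+5 = 71
5 → 6 → 8 → 4 → 2: 15+16+4+5 = 40
5 → 6 → 7 → 8 → 4 → 2: 15+13+14+4+5 = 51
5 → 6 → 0 → 8 → 4 → 2: 15+2+22+4+5 = 48
The minimum is 40 via 5 → 6 → 8 → 4 → 2.

40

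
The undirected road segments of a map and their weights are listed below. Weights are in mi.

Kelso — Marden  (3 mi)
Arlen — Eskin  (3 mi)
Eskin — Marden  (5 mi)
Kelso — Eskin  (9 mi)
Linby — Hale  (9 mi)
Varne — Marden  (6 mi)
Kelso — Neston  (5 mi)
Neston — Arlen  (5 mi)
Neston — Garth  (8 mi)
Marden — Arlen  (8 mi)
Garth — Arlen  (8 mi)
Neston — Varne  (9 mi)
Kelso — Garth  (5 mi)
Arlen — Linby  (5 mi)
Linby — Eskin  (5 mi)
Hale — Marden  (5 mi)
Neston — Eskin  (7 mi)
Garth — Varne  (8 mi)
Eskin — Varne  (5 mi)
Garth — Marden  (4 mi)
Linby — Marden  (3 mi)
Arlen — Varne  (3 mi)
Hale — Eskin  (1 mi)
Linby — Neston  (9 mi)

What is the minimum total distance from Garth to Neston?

8 mi

Candidate routes:
Garth–Neston: 8 = 8
Garth–Kelso–Neston: 5+5 = 10
Cheapest is Garth–Neston at 8 mi.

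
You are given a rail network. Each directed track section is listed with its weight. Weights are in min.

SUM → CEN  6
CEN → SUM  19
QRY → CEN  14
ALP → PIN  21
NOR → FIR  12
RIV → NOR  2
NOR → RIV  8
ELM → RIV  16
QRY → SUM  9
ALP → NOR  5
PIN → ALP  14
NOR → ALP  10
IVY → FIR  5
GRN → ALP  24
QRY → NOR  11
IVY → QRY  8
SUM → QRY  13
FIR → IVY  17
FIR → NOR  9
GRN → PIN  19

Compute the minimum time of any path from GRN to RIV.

Running Dijkstra from GRN:
GRN: 0
PIN: 19  (via GRN)
ALP: 24  (via GRN)
NOR: 29  (via ALP)
RIV: 37  (via NOR)
Shortest route: GRN → ALP → NOR → RIV = 37 min.

37 min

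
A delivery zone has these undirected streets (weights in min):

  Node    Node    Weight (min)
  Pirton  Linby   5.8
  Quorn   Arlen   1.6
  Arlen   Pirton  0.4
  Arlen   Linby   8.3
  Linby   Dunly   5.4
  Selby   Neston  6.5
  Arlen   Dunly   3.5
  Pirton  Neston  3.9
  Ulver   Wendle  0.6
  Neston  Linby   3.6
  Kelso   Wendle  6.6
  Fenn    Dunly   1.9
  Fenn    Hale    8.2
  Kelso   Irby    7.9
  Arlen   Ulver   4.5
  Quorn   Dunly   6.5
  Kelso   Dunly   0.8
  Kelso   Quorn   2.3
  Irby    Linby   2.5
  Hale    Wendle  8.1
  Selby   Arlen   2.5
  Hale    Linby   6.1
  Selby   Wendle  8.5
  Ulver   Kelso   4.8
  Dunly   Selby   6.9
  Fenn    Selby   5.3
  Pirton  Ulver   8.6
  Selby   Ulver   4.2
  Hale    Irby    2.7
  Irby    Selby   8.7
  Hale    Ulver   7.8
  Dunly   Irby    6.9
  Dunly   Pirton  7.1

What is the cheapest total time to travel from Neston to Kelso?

Compare a few routes:
Neston → Pirton → Arlen → Quorn → Kelso: 3.9+0.4+1.6+2.3 = 8.2
Neston → Pirton → Arlen → Dunly → Kelso: 3.9+0.4+3.5+0.8 = 8.6
Neston → Linby → Dunly → Kelso: 3.6+5.4+0.8 = 9.8
The minimum is 8.2 min via Neston → Pirton → Arlen → Quorn → Kelso.

8.2 min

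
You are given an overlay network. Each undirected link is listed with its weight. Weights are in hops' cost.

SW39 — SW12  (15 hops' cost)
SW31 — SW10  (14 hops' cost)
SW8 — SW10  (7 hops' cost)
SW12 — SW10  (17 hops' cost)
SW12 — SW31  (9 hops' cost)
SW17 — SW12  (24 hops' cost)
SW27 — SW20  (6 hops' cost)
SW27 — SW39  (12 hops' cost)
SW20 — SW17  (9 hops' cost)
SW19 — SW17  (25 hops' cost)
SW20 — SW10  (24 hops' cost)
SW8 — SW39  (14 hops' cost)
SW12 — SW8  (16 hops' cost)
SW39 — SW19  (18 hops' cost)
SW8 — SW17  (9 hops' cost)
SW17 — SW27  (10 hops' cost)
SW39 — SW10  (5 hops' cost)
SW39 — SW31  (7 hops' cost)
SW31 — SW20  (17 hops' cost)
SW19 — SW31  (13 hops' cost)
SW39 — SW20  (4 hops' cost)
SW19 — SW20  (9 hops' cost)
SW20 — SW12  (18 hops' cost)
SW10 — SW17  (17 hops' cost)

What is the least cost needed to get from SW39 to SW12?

Enumerating some paths:
SW39–SW12: 15 = 15
SW39–SW20–SW12: 4+18 = 22
SW39–SW31–SW12: 7+9 = 16
SW39–SW10–SW12: 5+17 = 22
Cheapest is SW39–SW12 at 15 hops' cost.

15 hops' cost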